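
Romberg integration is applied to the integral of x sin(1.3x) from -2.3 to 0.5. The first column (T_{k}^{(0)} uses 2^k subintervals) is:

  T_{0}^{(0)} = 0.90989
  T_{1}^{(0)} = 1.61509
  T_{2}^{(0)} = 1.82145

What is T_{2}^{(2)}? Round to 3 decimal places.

T_{1}^{(1)} = 1.61509 + (1.61509 − 0.90989)/3 = 1.85016
T_{2}^{(1)} = (4·1.82145 − 1.61509) / 3 = 1.89024
T_{2}^{(2)} = (16·1.89024 − 1.85016) / 15 = 1.89291

1.893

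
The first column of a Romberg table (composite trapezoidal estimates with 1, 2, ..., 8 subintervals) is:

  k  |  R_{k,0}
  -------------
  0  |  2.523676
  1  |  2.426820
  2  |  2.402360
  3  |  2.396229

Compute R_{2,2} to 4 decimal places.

R_{1,1} = 2.426820 + (2.426820 − 2.523676)/3 = 2.394535
R_{2,1} = 2.402360 + (2.402360 − 2.426820)/3 = 2.394207
R_{2,2} = 2.394207 + (2.394207 − 2.394535)/15 = 2.394185

2.3942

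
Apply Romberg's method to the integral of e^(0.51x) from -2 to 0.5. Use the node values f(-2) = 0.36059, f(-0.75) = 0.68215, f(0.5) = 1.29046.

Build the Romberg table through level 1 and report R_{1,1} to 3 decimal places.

R_{0,0} (trapezoid, 1 panel, h=2.5000): 2.06381
R_{1,0} (trapezoid, 2 panels, h=1.2500): 1.88459
R_{1,1} = 1.88459 + (1.88459 − 2.06381)/3 = 1.82485

1.825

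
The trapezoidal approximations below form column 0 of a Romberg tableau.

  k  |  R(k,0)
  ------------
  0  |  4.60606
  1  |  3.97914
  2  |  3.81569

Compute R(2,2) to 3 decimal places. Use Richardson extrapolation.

3.761

Richardson extrapolation on the trapezoidal column (denominator 4−1=3):
R(1,1) = 3.97914 + (3.97914 − 4.60606)/3 = 3.77017
R(2,1) = (4·3.81569 − 3.97914) / 3 = 3.76121
R(2,2) = 3.76121 + (3.76121 − 3.77017)/15 = 3.76061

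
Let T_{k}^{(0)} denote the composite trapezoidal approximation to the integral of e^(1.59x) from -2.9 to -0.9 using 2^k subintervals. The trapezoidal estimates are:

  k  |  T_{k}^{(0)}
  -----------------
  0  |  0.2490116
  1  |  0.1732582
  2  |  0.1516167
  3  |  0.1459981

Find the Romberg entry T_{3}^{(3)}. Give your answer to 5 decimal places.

Richardson extrapolation on the trapezoidal column (denominator 4−1=3):
T_{1}^{(1)} = (4·0.1732582 − 0.2490116) / 3 = 0.1480071
T_{2}^{(1)} = 0.1516167 + (0.1516167 − 0.1732582)/3 = 0.1444029
T_{3}^{(1)} = 0.1459981 + (0.1459981 − 0.1516167)/3 = 0.1441252
T_{2}^{(2)} = 0.1444029 + (0.1444029 − 0.1480071)/15 = 0.1441626
T_{3}^{(2)} = (16·0.1441252 − 0.1444029) / 15 = 0.1441067
T_{3}^{(3)} = (64·0.1441067 − 0.1441626) / 63 = 0.1441058

0.14411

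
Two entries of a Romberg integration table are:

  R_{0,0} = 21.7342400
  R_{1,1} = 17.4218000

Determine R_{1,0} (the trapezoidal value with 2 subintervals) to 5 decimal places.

From R_{1,1} = (4·R_{1,0} − R_{0,0})/3, solve for R_{1,0}:
4·R_{1,0} = 3·17.4218000 + 21.7342400 = 73.9996400
R_{1,0} = 18.4999100

18.49991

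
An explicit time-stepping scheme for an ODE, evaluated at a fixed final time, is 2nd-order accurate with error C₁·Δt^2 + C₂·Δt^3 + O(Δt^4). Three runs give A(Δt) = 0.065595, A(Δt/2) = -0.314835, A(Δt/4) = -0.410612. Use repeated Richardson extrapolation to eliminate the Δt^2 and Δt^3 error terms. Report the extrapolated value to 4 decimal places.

First eliminate the Δt^2 term (factor 2^2 = 4):
  B₁ = (4·(-0.314835) − 0.065595)/3 = -0.441645
  B₂ = (4·(-0.410612) − (-0.314835))/3 = -0.442538
Then eliminate the Δt^3 term (factor 2^3 = 8):
  (8·(-0.442538) − (-0.441645))/7 = -0.442666

-0.4427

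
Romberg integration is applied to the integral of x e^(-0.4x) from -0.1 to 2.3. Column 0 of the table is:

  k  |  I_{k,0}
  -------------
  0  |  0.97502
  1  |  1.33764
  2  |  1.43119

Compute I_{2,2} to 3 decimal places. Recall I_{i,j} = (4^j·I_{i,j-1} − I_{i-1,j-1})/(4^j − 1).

I_{1,1} = (4·1.33764 − 0.97502) / 3 = 1.45851
I_{2,1} = (4·1.43119 − 1.33764) / 3 = 1.46237
I_{2,2} = (16·1.46237 − 1.45851) / 15 = 1.46263

1.463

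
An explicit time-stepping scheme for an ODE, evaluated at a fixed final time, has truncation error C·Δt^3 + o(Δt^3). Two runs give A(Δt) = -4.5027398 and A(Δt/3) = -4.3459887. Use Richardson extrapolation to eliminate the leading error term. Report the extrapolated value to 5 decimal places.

Extrapolated value = (27·A(Δt/3) − A(Δt)) / (27 − 1)
= (27·(-4.3459887) − (-4.5027398)) / 26
= -112.8389551 / 26 = -4.3399598

-4.33996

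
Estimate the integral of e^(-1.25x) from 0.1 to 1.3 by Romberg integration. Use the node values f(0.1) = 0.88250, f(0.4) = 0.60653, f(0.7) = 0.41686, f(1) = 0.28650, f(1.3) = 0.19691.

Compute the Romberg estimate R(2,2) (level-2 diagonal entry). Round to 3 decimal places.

R(0,0) (trapezoid, 1 panel, h=1.2000): 0.64765
R(1,0) (trapezoid, 2 panels, h=0.6000): 0.57394
R(2,0) (trapezoid, 4 panels, h=0.3000): 0.55488
R(1,1) = 0.57394 + (0.57394 − 0.64765)/3 = 0.54937
R(2,1) = 0.55488 + (0.55488 − 0.57394)/3 = 0.54853
R(2,2) = 0.54853 + (0.54853 − 0.54937)/15 = 0.54847

0.548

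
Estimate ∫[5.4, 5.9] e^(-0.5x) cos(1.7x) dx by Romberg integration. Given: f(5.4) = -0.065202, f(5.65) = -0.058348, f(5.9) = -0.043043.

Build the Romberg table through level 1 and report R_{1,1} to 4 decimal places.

-0.0285

R_{0,0} (trapezoid, 1 panel, h=0.5000): -0.027061
R_{1,0} (trapezoid, 2 panels, h=0.2500): -0.028118
R_{1,1} = -0.028118 + (-0.028118 − (-0.027061))/3 = -0.028470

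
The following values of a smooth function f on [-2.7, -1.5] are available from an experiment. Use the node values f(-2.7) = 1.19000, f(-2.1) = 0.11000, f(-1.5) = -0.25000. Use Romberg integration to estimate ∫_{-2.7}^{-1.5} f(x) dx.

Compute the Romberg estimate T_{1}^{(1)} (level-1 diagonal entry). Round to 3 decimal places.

T_{0}^{(0)} (trapezoid, 1 panel, h=1.2000): 0.56400
T_{1}^{(0)} (trapezoid, 2 panels, h=0.6000): 0.34800
T_{1}^{(1)} = 0.34800 + (0.34800 − 0.56400)/3 = 0.27600

0.276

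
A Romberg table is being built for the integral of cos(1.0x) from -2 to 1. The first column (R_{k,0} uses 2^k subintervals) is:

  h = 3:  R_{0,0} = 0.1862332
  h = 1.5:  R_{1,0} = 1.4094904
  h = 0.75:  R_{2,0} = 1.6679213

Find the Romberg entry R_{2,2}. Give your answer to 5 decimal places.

1.74985

Richardson extrapolation on the trapezoidal column (denominator 4−1=3):
R_{1,1} = (4·1.4094904 − 0.1862332) / 3 = 1.8172428
R_{2,1} = 1.6679213 + (1.6679213 − 1.4094904)/3 = 1.7540649
R_{2,2} = (16·1.7540649 − 1.8172428) / 15 = 1.7498530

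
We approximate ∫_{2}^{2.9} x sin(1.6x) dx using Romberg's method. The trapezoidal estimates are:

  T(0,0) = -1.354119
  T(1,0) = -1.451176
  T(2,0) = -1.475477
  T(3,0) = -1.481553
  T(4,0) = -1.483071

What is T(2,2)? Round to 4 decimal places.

-1.4836

Richardson extrapolation on the trapezoidal column (denominator 4−1=3):
T(1,1) = (4·(-1.451176) − (-1.354119)) / 3 = -1.483528
T(2,1) = -1.475477 + (-1.475477 − (-1.451176))/3 = -1.483577
T(2,2) = (16·(-1.483577) − (-1.483528)) / 15 = -1.483580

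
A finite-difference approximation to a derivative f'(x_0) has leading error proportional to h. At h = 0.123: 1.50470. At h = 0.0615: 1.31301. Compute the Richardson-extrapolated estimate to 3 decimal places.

Extrapolated value = (2·A(h/2) − A(h)) / (2 − 1)
= (2·1.31301 − 1.50470) / 1
= 1.12132 / 1 = 1.12132

1.121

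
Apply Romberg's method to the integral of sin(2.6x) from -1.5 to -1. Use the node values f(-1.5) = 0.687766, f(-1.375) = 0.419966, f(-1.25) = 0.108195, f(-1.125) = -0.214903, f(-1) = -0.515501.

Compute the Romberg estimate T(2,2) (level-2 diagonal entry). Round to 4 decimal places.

T(0,0) (trapezoid, 1 panel, h=0.5000): 0.043066
T(1,0) (trapezoid, 2 panels, h=0.2500): 0.048582
T(2,0) (trapezoid, 4 panels, h=0.1250): 0.049924
T(1,1) = 0.048582 + (0.048582 − 0.043066)/3 = 0.050421
T(2,1) = 0.049924 + (0.049924 − 0.048582)/3 = 0.050371
T(2,2) = 0.050371 + (0.050371 − 0.050421)/15 = 0.050368

0.0504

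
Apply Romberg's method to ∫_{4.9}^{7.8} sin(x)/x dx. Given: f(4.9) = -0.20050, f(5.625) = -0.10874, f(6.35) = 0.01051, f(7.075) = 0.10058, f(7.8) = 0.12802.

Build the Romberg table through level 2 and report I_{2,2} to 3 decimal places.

I_{0,0} (trapezoid, 1 panel, h=2.9000): -0.10510
I_{1,0} (trapezoid, 2 panels, h=1.4500): -0.03731
I_{2,0} (trapezoid, 4 panels, h=0.7250): -0.02457
I_{1,1} = -0.03731 + (-0.03731 − (-0.10510))/3 = -0.01471
I_{2,1} = -0.02457 + (-0.02457 − (-0.03731))/3 = -0.02032
I_{2,2} = -0.02032 + (-0.02032 − (-0.01471))/15 = -0.02069

-0.021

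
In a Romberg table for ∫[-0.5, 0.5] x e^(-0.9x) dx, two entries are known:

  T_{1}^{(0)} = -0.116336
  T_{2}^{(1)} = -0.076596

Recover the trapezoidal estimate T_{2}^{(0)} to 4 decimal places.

From T_{2}^{(1)} = (4·T_{2}^{(0)} − T_{1}^{(0)})/3, solve for T_{2}^{(0)}:
4·T_{2}^{(0)} = 3·(-0.076596) + (-0.116336) = -0.346124
T_{2}^{(0)} = -0.086531

-0.0865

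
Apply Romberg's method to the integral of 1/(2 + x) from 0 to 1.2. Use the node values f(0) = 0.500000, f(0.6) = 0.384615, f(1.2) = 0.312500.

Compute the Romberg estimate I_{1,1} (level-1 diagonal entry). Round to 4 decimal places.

I_{0,0} (trapezoid, 1 panel, h=1.2000): 0.487500
I_{1,0} (trapezoid, 2 panels, h=0.6000): 0.474519
I_{1,1} = 0.474519 + (0.474519 − 0.487500)/3 = 0.470192

0.4702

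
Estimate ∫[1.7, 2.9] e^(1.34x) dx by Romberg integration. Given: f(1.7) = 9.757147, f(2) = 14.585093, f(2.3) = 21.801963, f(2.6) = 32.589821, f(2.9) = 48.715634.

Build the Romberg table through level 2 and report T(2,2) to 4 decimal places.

29.0737

T(0,0) (trapezoid, 1 panel, h=1.2000): 35.083669
T(1,0) (trapezoid, 2 panels, h=0.6000): 30.623012
T(2,0) (trapezoid, 4 panels, h=0.3000): 29.463980
T(1,1) = 30.623012 + (30.623012 − 35.083669)/3 = 29.136126
T(2,1) = 29.463980 + (29.463980 − 30.623012)/3 = 29.077636
T(2,2) = 29.077636 + (29.077636 − 29.136126)/15 = 29.073737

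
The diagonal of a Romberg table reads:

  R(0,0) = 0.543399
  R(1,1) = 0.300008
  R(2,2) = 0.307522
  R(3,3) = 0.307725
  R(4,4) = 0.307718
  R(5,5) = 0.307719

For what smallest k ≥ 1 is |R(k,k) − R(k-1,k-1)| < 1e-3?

k = 3

|R(1,1) − R(0,0)| = 0.243391 ≥ 1e-3
|R(2,2) − R(1,1)| = 0.007514 ≥ 1e-3
|R(3,3) − R(2,2)| = 0.000203 < 1e-3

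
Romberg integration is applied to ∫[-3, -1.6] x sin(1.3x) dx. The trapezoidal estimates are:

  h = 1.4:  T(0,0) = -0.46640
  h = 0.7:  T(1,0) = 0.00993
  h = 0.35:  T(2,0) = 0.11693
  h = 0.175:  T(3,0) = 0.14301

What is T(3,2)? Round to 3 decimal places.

Richardson extrapolation on the trapezoidal column (denominator 4−1=3):
T(2,1) = 0.11693 + (0.11693 − 0.00993)/3 = 0.15260
T(3,1) = 0.14301 + (0.14301 − 0.11693)/3 = 0.15170
T(3,2) = 0.15170 + (0.15170 − 0.15260)/15 = 0.15164
(Column j=1 coincides with Simpson's rule on the same nodes.)

0.152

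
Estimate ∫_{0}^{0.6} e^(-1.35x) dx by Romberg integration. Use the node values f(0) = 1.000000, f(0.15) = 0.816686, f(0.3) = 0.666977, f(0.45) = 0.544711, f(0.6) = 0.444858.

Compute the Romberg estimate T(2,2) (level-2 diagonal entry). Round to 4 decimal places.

0.4112

T(0,0) (trapezoid, 1 panel, h=0.6000): 0.433457
T(1,0) (trapezoid, 2 panels, h=0.3000): 0.416822
T(2,0) (trapezoid, 4 panels, h=0.1500): 0.412620
T(1,1) = 0.416822 + (0.416822 − 0.433457)/3 = 0.411277
T(2,1) = 0.412620 + (0.412620 − 0.416822)/3 = 0.411219
T(2,2) = 0.411219 + (0.411219 − 0.411277)/15 = 0.411215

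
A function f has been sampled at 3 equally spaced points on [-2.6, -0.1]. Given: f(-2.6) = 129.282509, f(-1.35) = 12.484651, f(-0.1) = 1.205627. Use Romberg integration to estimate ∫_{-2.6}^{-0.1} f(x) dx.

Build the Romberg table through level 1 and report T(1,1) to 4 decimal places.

75.1778

T(0,0) (trapezoid, 1 panel, h=2.5000): 163.110170
T(1,0) (trapezoid, 2 panels, h=1.2500): 97.160899
T(1,1) = 97.160899 + (97.160899 − 163.110170)/3 = 75.177809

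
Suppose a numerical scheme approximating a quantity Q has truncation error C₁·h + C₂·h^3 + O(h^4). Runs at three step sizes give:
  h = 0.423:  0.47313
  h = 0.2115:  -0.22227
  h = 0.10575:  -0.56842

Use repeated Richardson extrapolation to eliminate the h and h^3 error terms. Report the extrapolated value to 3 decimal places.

-0.914

First eliminate the h term (factor 2^1 = 2):
  B₁ = (2·(-0.22227) − 0.47313)/1 = -0.91767
  B₂ = (2·(-0.56842) − (-0.22227))/1 = -0.91457
Then eliminate the h^3 term (factor 2^3 = 8):
  (8·(-0.91457) − (-0.91767))/7 = -0.91413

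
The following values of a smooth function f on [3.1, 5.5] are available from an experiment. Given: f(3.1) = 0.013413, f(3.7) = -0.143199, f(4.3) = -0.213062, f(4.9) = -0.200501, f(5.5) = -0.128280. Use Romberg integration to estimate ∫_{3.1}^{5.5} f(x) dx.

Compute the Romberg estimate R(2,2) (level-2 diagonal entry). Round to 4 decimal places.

-0.3829

R(0,0) (trapezoid, 1 panel, h=2.4000): -0.137840
R(1,0) (trapezoid, 2 panels, h=1.2000): -0.324595
R(2,0) (trapezoid, 4 panels, h=0.6000): -0.368517
R(1,1) = -0.324595 + (-0.324595 − (-0.137840))/3 = -0.386847
R(2,1) = -0.368517 + (-0.368517 − (-0.324595))/3 = -0.383158
R(2,2) = -0.383158 + (-0.383158 − (-0.386847))/15 = -0.382912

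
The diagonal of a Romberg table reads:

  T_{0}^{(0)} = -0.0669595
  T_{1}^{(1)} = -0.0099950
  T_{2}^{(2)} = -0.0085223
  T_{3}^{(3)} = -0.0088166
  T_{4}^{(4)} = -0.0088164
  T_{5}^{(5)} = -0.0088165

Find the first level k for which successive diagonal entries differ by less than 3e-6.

k = 4

|T_{1}^{(1)} − T_{0}^{(0)}| = 0.0569645 ≥ 3e-6
|T_{2}^{(2)} − T_{1}^{(1)}| = 0.0014727 ≥ 3e-6
|T_{3}^{(3)} − T_{2}^{(2)}| = 0.0002943 ≥ 3e-6
|T_{4}^{(4)} − T_{3}^{(3)}| = 0.0000002 < 3e-6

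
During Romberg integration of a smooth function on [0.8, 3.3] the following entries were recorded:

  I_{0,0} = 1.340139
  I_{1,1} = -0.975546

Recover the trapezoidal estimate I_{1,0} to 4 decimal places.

From I_{1,1} = (4·I_{1,0} − I_{0,0})/3, solve for I_{1,0}:
4·I_{1,0} = 3·(-0.975546) + 1.340139 = -1.586499
I_{1,0} = -0.396625

-0.3966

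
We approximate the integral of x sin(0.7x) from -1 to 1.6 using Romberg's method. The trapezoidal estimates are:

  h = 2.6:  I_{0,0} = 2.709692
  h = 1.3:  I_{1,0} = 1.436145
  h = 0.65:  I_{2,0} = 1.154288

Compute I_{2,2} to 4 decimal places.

Richardson extrapolation on the trapezoidal column (denominator 4−1=3):
I_{1,1} = 1.436145 + (1.436145 − 2.709692)/3 = 1.011629
I_{2,1} = 1.154288 + (1.154288 − 1.436145)/3 = 1.060336
I_{2,2} = (16·1.060336 − 1.011629) / 15 = 1.063583

1.0636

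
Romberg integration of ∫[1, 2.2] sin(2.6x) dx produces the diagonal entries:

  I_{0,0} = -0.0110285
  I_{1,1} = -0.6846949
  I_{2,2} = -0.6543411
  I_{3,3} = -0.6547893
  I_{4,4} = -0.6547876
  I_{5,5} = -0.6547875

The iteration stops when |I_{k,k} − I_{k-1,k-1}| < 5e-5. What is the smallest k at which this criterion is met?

|I_{1,1} − I_{0,0}| = 0.6736664 ≥ 5e-5
|I_{2,2} − I_{1,1}| = 0.0303538 ≥ 5e-5
|I_{3,3} − I_{2,2}| = 0.0004482 ≥ 5e-5
|I_{4,4} − I_{3,3}| = 0.0000017 < 5e-5

k = 4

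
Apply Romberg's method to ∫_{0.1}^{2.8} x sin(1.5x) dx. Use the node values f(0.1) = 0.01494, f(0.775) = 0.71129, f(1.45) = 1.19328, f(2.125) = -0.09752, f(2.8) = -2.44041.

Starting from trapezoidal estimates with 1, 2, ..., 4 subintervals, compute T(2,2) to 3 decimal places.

0.509

T(0,0) (trapezoid, 1 panel, h=2.7000): -3.27438
T(1,0) (trapezoid, 2 panels, h=1.3500): -0.02626
T(2,0) (trapezoid, 4 panels, h=0.6750): 0.40116
T(1,1) = -0.02626 + (-0.02626 − (-3.27438))/3 = 1.05645
T(2,1) = 0.40116 + (0.40116 − (-0.02626))/3 = 0.54363
T(2,2) = 0.54363 + (0.54363 − 1.05645)/15 = 0.50944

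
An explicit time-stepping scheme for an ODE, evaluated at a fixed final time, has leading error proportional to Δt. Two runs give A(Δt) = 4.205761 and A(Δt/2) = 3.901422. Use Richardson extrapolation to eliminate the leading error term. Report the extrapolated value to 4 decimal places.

Extrapolated value = (2·A(Δt/2) − A(Δt)) / (2 − 1)
= (2·3.901422 − 4.205761) / 1
= 3.597083 / 1 = 3.597083

3.5971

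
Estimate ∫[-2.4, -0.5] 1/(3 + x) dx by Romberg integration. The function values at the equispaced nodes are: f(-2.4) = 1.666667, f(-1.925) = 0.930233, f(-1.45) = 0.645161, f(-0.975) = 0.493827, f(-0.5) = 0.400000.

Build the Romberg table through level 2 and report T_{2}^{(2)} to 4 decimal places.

T_{0}^{(0)} (trapezoid, 1 panel, h=1.9000): 1.963334
T_{1}^{(0)} (trapezoid, 2 panels, h=0.9500): 1.594570
T_{2}^{(0)} (trapezoid, 4 panels, h=0.4750): 1.473713
T_{1}^{(1)} = 1.594570 + (1.594570 − 1.963334)/3 = 1.471649
T_{2}^{(1)} = 1.473713 + (1.473713 − 1.594570)/3 = 1.433427
T_{2}^{(2)} = 1.433427 + (1.433427 − 1.471649)/15 = 1.430879

1.4309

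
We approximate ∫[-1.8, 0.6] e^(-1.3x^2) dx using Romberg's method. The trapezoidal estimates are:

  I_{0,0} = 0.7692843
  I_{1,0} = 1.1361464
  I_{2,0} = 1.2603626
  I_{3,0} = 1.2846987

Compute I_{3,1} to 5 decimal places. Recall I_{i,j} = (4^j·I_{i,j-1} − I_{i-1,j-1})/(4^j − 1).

Richardson extrapolation on the trapezoidal column (denominator 4−1=3):
I_{3,1} = (4·1.2846987 − 1.2603626) / 3 = 1.2928107

1.29281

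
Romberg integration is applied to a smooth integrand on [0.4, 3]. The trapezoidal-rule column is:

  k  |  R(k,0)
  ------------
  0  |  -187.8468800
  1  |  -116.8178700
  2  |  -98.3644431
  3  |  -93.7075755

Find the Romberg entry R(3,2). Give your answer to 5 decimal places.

-92.15142

R(2,1) = (4·(-98.3644431) − (-116.8178700)) / 3 = -92.2133008
R(3,1) = -93.7075755 + (-93.7075755 − (-98.3644431))/3 = -92.1552863
R(3,2) = -92.1552863 + (-92.1552863 − (-92.2133008))/15 = -92.1514187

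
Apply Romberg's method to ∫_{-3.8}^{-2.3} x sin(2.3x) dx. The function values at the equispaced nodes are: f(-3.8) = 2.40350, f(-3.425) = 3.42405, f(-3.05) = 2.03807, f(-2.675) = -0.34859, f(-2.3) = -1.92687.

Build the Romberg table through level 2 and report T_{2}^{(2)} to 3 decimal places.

T_{0}^{(0)} (trapezoid, 1 panel, h=1.5000): 0.35747
T_{1}^{(0)} (trapezoid, 2 panels, h=0.7500): 1.70729
T_{2}^{(0)} (trapezoid, 4 panels, h=0.3750): 2.00694
T_{1}^{(1)} = 1.70729 + (1.70729 − 0.35747)/3 = 2.15723
T_{2}^{(1)} = 2.00694 + (2.00694 − 1.70729)/3 = 2.10682
T_{2}^{(2)} = 2.10682 + (2.10682 − 2.15723)/15 = 2.10346

2.103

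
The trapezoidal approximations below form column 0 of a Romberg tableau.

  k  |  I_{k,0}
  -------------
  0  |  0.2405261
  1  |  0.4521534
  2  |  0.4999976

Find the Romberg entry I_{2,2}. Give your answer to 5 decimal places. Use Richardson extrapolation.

Richardson extrapolation on the trapezoidal column (denominator 4−1=3):
I_{1,1} = 0.4521534 + (0.4521534 − 0.2405261)/3 = 0.5226958
I_{2,1} = 0.4999976 + (0.4999976 − 0.4521534)/3 = 0.5159457
I_{2,2} = 0.5159457 + (0.5159457 − 0.5226958)/15 = 0.5154957

0.51550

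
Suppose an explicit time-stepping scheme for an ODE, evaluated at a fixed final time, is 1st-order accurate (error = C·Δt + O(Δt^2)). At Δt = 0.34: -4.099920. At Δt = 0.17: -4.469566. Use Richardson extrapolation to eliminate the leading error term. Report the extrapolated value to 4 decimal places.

The leading error scales as Δt; refining by a factor of 2 reduces it by 2^1 = 2.
Extrapolated value = (2·A(Δt/2) − A(Δt)) / (2 − 1)
= (2·(-4.469566) − (-4.099920)) / 1
= -4.839212 / 1 = -4.839212

-4.8392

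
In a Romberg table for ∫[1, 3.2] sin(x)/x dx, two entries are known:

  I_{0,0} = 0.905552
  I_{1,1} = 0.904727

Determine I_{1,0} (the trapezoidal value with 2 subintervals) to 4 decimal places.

0.9049

From I_{1,1} = (4·I_{1,0} − I_{0,0})/3, solve for I_{1,0}:
4·I_{1,0} = 3·0.904727 + 0.905552 = 3.619733
I_{1,0} = 0.904933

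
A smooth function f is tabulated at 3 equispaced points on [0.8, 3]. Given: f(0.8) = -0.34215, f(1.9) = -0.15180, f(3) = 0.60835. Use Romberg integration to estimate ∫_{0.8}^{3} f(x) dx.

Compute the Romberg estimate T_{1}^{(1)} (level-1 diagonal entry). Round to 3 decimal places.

T_{0}^{(0)} (trapezoid, 1 panel, h=2.2000): 0.29282
T_{1}^{(0)} (trapezoid, 2 panels, h=1.1000): -0.02057
T_{1}^{(1)} = -0.02057 + (-0.02057 − 0.29282)/3 = -0.12503

-0.125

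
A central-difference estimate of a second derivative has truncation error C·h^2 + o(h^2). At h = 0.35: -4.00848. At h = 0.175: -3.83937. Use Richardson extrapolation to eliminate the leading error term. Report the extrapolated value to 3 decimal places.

Extrapolated value = (4·A(h/2) − A(h)) / (4 − 1)
= (4·(-3.83937) − (-4.00848)) / 3
= -11.34900 / 3 = -3.78300

-3.783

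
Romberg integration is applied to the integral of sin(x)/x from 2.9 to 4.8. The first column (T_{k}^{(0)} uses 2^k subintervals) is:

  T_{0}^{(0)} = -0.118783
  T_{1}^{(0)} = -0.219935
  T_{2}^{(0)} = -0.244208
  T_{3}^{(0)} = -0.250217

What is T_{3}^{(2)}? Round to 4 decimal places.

-0.2522

Richardson extrapolation on the trapezoidal column (denominator 4−1=3):
T_{2}^{(1)} = (4·(-0.244208) − (-0.219935)) / 3 = -0.252299
T_{3}^{(1)} = (4·(-0.250217) − (-0.244208)) / 3 = -0.252220
T_{3}^{(2)} = -0.252220 + (-0.252220 − (-0.252299))/15 = -0.252215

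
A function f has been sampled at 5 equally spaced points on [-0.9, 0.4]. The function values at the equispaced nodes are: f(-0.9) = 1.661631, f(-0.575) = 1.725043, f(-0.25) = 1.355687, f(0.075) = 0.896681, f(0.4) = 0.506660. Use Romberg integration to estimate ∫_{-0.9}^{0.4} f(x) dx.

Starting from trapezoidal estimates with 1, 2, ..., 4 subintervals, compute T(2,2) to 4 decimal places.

1.6660

T(0,0) (trapezoid, 1 panel, h=1.3000): 1.409389
T(1,0) (trapezoid, 2 panels, h=0.6500): 1.585891
T(2,0) (trapezoid, 4 panels, h=0.3250): 1.645006
T(1,1) = 1.585891 + (1.585891 − 1.409389)/3 = 1.644725
T(2,1) = 1.645006 + (1.645006 − 1.585891)/3 = 1.664711
T(2,2) = 1.664711 + (1.664711 − 1.644725)/15 = 1.666043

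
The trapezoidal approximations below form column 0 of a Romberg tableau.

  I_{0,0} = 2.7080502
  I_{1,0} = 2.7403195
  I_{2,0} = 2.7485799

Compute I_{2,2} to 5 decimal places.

2.75135

Richardson extrapolation on the trapezoidal column (denominator 4−1=3):
I_{1,1} = 2.7403195 + (2.7403195 − 2.7080502)/3 = 2.7510759
I_{2,1} = (4·2.7485799 − 2.7403195) / 3 = 2.7513334
I_{2,2} = 2.7513334 + (2.7513334 − 2.7510759)/15 = 2.7513506
(Column j=1 coincides with Simpson's rule on the same nodes.)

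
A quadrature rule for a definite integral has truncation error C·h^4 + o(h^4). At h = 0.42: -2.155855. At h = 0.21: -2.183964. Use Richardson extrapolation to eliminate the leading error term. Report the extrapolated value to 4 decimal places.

The leading error scales as h^4; refining by a factor of 2 reduces it by 2^4 = 16.
Extrapolated value = (16·A(h/2) − A(h)) / (16 − 1)
= (16·(-2.183964) − (-2.155855)) / 15
= -32.787569 / 15 = -2.185838

-2.1858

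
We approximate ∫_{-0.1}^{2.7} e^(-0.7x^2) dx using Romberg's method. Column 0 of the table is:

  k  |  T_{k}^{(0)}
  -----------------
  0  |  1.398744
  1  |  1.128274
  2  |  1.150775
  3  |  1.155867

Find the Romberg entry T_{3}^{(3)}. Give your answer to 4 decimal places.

1.1574

T_{1}^{(1)} = 1.128274 + (1.128274 − 1.398744)/3 = 1.038117
T_{2}^{(1)} = 1.150775 + (1.150775 − 1.128274)/3 = 1.158275
T_{3}^{(1)} = (4·1.155867 − 1.150775) / 3 = 1.157564
T_{2}^{(2)} = (16·1.158275 − 1.038117) / 15 = 1.166286
T_{3}^{(2)} = (16·1.157564 − 1.158275) / 15 = 1.157517
T_{3}^{(3)} = 1.157517 + (1.157517 − 1.166286)/63 = 1.157378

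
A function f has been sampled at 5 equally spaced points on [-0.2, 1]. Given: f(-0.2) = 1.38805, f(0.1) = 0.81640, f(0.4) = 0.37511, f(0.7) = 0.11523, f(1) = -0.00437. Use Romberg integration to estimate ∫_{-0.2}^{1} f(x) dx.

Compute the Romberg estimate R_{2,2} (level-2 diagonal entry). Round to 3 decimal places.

0.587

R_{0,0} (trapezoid, 1 panel, h=1.2000): 0.83021
R_{1,0} (trapezoid, 2 panels, h=0.6000): 0.64017
R_{2,0} (trapezoid, 4 panels, h=0.3000): 0.59957
R_{1,1} = 0.64017 + (0.64017 − 0.83021)/3 = 0.57682
R_{2,1} = 0.59957 + (0.59957 − 0.64017)/3 = 0.58604
R_{2,2} = 0.58604 + (0.58604 − 0.57682)/15 = 0.58665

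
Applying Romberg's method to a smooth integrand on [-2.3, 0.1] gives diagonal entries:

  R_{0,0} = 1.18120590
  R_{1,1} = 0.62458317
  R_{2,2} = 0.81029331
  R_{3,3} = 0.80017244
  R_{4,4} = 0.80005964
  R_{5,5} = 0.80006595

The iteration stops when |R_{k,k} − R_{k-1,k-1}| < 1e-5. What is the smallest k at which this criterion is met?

|R_{1,1} − R_{0,0}| = 0.55662273 ≥ 1e-5
|R_{2,2} − R_{1,1}| = 0.18571014 ≥ 1e-5
|R_{3,3} − R_{2,2}| = 0.01012087 ≥ 1e-5
|R_{4,4} − R_{3,3}| = 0.00011280 ≥ 1e-5
|R_{5,5} − R_{4,4}| = 0.00000631 < 1e-5

k = 5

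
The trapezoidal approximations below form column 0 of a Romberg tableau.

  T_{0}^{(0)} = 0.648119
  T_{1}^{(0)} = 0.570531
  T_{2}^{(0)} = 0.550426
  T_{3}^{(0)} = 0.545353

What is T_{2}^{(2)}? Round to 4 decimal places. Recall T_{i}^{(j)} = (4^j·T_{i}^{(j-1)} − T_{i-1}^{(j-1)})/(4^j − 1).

Richardson extrapolation on the trapezoidal column (denominator 4−1=3):
T_{1}^{(1)} = (4·0.570531 − 0.648119) / 3 = 0.544668
T_{2}^{(1)} = 0.550426 + (0.550426 − 0.570531)/3 = 0.543724
T_{2}^{(2)} = 0.543724 + (0.543724 − 0.544668)/15 = 0.543661

0.5437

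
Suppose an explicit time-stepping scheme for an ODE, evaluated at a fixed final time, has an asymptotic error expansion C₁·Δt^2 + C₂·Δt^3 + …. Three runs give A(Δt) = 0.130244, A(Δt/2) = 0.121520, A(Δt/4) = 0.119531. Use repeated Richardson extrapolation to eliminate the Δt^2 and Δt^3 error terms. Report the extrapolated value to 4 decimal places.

First eliminate the Δt^2 term (factor 2^2 = 4):
  B₁ = (4·0.121520 − 0.130244)/3 = 0.118612
  B₂ = (4·0.119531 − 0.121520)/3 = 0.118868
Then eliminate the Δt^3 term (factor 2^3 = 8):
  (8·0.118868 − 0.118612)/7 = 0.118905

0.1189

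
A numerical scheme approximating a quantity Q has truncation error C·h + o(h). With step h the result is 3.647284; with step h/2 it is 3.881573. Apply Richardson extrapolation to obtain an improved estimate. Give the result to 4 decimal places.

The leading error scales as h; refining by a factor of 2 reduces it by 2^1 = 2.
Extrapolated value = (2·A(h/2) − A(h)) / (2 − 1)
= (2·3.881573 − 3.647284) / 1
= 4.115862 / 1 = 4.115862

4.1159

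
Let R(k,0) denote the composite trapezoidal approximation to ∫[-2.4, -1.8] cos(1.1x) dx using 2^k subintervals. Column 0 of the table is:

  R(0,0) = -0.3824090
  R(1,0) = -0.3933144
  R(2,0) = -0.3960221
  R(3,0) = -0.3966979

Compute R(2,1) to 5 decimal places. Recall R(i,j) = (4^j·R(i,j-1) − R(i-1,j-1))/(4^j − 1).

R(2,1) = -0.3960221 + (-0.3960221 − (-0.3933144))/3 = -0.3969247

-0.39692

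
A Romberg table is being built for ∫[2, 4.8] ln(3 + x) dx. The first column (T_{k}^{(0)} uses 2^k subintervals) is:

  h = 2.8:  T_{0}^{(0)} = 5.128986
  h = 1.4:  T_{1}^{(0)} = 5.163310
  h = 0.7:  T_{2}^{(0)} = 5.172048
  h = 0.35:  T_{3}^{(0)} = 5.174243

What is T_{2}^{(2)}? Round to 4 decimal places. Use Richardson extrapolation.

Richardson extrapolation on the trapezoidal column (denominator 4−1=3):
T_{1}^{(1)} = (4·5.163310 − 5.128986) / 3 = 5.174751
T_{2}^{(1)} = 5.172048 + (5.172048 − 5.163310)/3 = 5.174961
T_{2}^{(2)} = (16·5.174961 − 5.174751) / 15 = 5.174975

5.1750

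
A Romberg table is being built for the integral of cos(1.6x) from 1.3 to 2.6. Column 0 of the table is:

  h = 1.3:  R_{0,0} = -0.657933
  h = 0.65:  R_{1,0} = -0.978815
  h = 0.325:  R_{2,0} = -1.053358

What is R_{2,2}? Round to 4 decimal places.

Richardson extrapolation on the trapezoidal column (denominator 4−1=3):
R_{1,1} = -0.978815 + (-0.978815 − (-0.657933))/3 = -1.085776
R_{2,1} = -1.053358 + (-1.053358 − (-0.978815))/3 = -1.078206
R_{2,2} = -1.078206 + (-1.078206 − (-1.085776))/15 = -1.077701
(Column j=1 coincides with Simpson's rule on the same nodes.)

-1.0777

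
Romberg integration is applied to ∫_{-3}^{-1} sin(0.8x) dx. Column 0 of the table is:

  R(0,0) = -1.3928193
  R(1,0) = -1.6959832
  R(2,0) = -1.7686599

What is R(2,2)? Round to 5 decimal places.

-1.79261

R(1,1) = (4·(-1.6959832) − (-1.3928193)) / 3 = -1.7970378
R(2,1) = -1.7686599 + (-1.7686599 − (-1.6959832))/3 = -1.7928855
R(2,2) = (16·(-1.7928855) − (-1.7970378)) / 15 = -1.7926087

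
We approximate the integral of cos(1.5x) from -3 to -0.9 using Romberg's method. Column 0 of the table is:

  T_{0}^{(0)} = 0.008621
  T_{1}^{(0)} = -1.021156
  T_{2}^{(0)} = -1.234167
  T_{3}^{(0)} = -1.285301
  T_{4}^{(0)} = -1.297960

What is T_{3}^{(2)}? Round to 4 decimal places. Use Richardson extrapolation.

-1.3022

T_{2}^{(1)} = -1.234167 + (-1.234167 − (-1.021156))/3 = -1.305171
T_{3}^{(1)} = (4·(-1.285301) − (-1.234167)) / 3 = -1.302346
T_{3}^{(2)} = (16·(-1.302346) − (-1.305171)) / 15 = -1.302158
(Column j=1 coincides with Simpson's rule on the same nodes.)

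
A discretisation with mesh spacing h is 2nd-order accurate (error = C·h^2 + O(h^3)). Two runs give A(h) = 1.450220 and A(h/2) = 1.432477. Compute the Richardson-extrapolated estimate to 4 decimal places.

The leading error scales as h^2; refining by a factor of 2 reduces it by 2^2 = 4.
Extrapolated value = (4·A(h/2) − A(h)) / (4 − 1)
= (4·1.432477 − 1.450220) / 3
= 4.279688 / 3 = 1.426563

1.4266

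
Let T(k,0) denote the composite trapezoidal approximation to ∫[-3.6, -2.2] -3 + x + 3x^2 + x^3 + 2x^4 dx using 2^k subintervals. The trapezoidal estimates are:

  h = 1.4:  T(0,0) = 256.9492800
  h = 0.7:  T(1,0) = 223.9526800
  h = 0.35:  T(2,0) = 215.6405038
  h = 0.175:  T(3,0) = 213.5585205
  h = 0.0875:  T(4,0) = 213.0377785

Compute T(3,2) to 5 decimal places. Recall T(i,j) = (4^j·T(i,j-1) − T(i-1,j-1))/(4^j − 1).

212.86418

Richardson extrapolation on the trapezoidal column (denominator 4−1=3):
T(2,1) = 215.6405038 + (215.6405038 − 223.9526800)/3 = 212.8697784
T(3,1) = 213.5585205 + (213.5585205 − 215.6405038)/3 = 212.8645261
T(3,2) = (16·212.8645261 − 212.8697784) / 15 = 212.8641759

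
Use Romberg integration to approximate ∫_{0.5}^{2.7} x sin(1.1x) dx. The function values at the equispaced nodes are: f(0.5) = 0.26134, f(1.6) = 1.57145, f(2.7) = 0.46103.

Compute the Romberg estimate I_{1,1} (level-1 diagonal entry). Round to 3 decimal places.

2.570

I_{0,0} (trapezoid, 1 panel, h=2.2000): 0.79461
I_{1,0} (trapezoid, 2 panels, h=1.1000): 2.12590
I_{1,1} = 2.12590 + (2.12590 − 0.79461)/3 = 2.56966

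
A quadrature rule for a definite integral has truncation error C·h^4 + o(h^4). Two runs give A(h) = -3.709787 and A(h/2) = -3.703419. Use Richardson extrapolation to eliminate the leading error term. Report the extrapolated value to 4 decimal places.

Extrapolated value = (16·A(h/2) − A(h)) / (16 − 1)
= (16·(-3.703419) − (-3.709787)) / 15
= -55.544917 / 15 = -3.702994

-3.7030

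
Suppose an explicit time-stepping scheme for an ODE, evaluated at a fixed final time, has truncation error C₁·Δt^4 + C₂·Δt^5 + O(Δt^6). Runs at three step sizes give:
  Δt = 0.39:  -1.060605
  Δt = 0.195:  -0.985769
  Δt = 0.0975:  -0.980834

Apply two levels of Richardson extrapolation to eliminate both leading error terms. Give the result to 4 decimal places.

-0.9805

First eliminate the Δt^4 term (factor 2^4 = 16):
  B₁ = (16·(-0.985769) − (-1.060605))/15 = -0.980780
  B₂ = (16·(-0.980834) − (-0.985769))/15 = -0.980505
Then eliminate the Δt^5 term (factor 2^5 = 32):
  (32·(-0.980505) − (-0.980780))/31 = -0.980496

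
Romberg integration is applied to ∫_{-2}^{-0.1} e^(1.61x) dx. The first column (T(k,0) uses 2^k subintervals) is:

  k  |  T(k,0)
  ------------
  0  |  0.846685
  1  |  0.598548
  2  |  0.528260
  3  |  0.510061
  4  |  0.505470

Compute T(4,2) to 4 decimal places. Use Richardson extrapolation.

Richardson extrapolation on the trapezoidal column (denominator 4−1=3):
T(3,1) = (4·0.510061 − 0.528260) / 3 = 0.503995
T(4,1) = (4·0.505470 − 0.510061) / 3 = 0.503940
T(4,2) = (16·0.503940 − 0.503995) / 15 = 0.503936

0.5039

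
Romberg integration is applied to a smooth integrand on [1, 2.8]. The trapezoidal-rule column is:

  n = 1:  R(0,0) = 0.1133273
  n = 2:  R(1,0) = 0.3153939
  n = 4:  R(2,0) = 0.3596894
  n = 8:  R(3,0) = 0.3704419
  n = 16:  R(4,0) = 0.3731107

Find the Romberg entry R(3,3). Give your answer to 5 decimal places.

Richardson extrapolation on the trapezoidal column (denominator 4−1=3):
R(1,1) = (4·0.3153939 − 0.1133273) / 3 = 0.3827494
R(2,1) = 0.3596894 + (0.3596894 − 0.3153939)/3 = 0.3744546
R(3,1) = 0.3704419 + (0.3704419 − 0.3596894)/3 = 0.3740261
R(2,2) = (16·0.3744546 − 0.3827494) / 15 = 0.3739016
R(3,2) = 0.3740261 + (0.3740261 − 0.3744546)/15 = 0.3739975
R(3,3) = 0.3739975 + (0.3739975 − 0.3739016)/63 = 0.3739990

0.37400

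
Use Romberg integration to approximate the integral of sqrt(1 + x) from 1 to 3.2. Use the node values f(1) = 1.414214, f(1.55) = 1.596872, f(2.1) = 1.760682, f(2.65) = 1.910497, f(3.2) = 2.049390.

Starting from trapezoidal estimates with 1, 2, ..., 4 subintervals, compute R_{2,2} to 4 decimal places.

R_{0,0} (trapezoid, 1 panel, h=2.2000): 3.809964
R_{1,0} (trapezoid, 2 panels, h=1.1000): 3.841732
R_{2,0} (trapezoid, 4 panels, h=0.5500): 3.849919
R_{1,1} = 3.841732 + (3.841732 − 3.809964)/3 = 3.852321
R_{2,1} = 3.849919 + (3.849919 − 3.841732)/3 = 3.852648
R_{2,2} = 3.852648 + (3.852648 − 3.852321)/15 = 3.852670

3.8527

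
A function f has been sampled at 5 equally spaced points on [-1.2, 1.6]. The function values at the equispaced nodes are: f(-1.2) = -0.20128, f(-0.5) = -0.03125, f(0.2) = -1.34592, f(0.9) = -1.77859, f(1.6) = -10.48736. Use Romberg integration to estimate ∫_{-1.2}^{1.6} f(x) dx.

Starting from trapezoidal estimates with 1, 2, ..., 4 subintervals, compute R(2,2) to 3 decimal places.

R(0,0) (trapezoid, 1 panel, h=2.8000): -14.96410
R(1,0) (trapezoid, 2 panels, h=1.4000): -9.36634
R(2,0) (trapezoid, 4 panels, h=0.7000): -5.95006
R(1,1) = -9.36634 + (-9.36634 − (-14.96410))/3 = -7.50042
R(2,1) = -5.95006 + (-5.95006 − (-9.36634))/3 = -4.81130
R(2,2) = -4.81130 + (-4.81130 − (-7.50042))/15 = -4.63203

-4.632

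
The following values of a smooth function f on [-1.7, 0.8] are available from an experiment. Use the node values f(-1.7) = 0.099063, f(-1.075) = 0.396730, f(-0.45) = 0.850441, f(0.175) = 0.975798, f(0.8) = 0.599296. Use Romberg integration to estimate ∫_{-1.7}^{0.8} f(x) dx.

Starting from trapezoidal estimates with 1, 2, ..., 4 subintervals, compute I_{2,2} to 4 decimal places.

1.6393

I_{0,0} (trapezoid, 1 panel, h=2.5000): 0.872949
I_{1,0} (trapezoid, 2 panels, h=1.2500): 1.499526
I_{2,0} (trapezoid, 4 panels, h=0.6250): 1.607593
I_{1,1} = 1.499526 + (1.499526 − 0.872949)/3 = 1.708385
I_{2,1} = 1.607593 + (1.607593 − 1.499526)/3 = 1.643615
I_{2,2} = 1.643615 + (1.643615 − 1.708385)/15 = 1.639297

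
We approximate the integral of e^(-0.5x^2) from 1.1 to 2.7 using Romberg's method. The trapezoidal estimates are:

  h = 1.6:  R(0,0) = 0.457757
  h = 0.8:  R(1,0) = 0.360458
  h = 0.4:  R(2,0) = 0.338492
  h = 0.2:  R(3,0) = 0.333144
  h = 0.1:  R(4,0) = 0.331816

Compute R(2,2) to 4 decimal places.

0.3314

R(1,1) = (4·0.360458 − 0.457757) / 3 = 0.328025
R(2,1) = 0.338492 + (0.338492 − 0.360458)/3 = 0.331170
R(2,2) = (16·0.331170 − 0.328025) / 15 = 0.331380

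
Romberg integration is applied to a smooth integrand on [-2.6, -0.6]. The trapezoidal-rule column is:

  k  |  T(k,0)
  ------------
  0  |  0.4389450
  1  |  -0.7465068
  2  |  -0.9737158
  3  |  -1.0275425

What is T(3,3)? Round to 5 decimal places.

-1.04525

Richardson extrapolation on the trapezoidal column (denominator 4−1=3):
T(1,1) = -0.7465068 + (-0.7465068 − 0.4389450)/3 = -1.1416574
T(2,1) = -0.9737158 + (-0.9737158 − (-0.7465068))/3 = -1.0494521
T(3,1) = (4·(-1.0275425) − (-0.9737158)) / 3 = -1.0454847
T(2,2) = -1.0494521 + (-1.0494521 − (-1.1416574))/15 = -1.0433051
T(3,2) = -1.0454847 + (-1.0454847 − (-1.0494521))/15 = -1.0452202
T(3,3) = (64·(-1.0452202) − (-1.0433051)) / 63 = -1.0452506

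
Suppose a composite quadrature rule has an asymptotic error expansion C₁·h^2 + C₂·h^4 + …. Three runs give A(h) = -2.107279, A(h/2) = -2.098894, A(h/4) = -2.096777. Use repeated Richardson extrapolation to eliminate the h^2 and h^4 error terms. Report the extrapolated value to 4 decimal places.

First eliminate the h^2 term (factor 2^2 = 4):
  B₁ = (4·(-2.098894) − (-2.107279))/3 = -2.096099
  B₂ = (4·(-2.096777) − (-2.098894))/3 = -2.096071
Then eliminate the h^4 term (factor 2^4 = 16):
  (16·(-2.096071) − (-2.096099))/15 = -2.096069

-2.0961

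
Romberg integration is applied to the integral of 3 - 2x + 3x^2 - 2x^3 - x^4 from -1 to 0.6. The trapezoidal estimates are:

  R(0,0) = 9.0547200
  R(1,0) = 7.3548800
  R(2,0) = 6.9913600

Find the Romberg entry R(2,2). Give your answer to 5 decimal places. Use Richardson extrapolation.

Richardson extrapolation on the trapezoidal column (denominator 4−1=3):
R(1,1) = (4·7.3548800 − 9.0547200) / 3 = 6.7882667
R(2,1) = (4·6.9913600 − 7.3548800) / 3 = 6.8701867
R(2,2) = (16·6.8701867 − 6.7882667) / 15 = 6.8756480
(Column j=1 coincides with Simpson's rule on the same nodes.)

6.87565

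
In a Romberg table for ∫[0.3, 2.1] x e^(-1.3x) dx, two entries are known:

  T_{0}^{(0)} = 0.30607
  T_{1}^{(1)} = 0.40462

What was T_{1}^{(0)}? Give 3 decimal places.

0.380

From T_{1}^{(1)} = (4·T_{1}^{(0)} − T_{0}^{(0)})/3, solve for T_{1}^{(0)}:
4·T_{1}^{(0)} = 3·0.40462 + 0.30607 = 1.51993
T_{1}^{(0)} = 0.37998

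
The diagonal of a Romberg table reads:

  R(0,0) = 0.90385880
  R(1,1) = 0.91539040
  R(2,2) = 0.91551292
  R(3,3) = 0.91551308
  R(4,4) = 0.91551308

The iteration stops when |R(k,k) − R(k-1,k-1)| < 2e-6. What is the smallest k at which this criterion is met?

k = 3

|R(1,1) − R(0,0)| = 0.01153160 ≥ 2e-6
|R(2,2) − R(1,1)| = 0.00012252 ≥ 2e-6
|R(3,3) − R(2,2)| = 0.00000016 < 2e-6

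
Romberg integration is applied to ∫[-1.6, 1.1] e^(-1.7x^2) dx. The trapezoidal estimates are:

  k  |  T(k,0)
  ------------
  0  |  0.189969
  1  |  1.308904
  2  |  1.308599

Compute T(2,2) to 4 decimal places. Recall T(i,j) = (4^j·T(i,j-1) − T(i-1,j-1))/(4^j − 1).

T(1,1) = (4·1.308904 − 0.189969) / 3 = 1.681882
T(2,1) = (4·1.308599 − 1.308904) / 3 = 1.308497
T(2,2) = (16·1.308497 − 1.681882) / 15 = 1.283605

1.2836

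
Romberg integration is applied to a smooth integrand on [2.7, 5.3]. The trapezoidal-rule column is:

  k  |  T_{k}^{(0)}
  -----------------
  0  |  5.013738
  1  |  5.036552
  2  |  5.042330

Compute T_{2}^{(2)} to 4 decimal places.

5.0443

Richardson extrapolation on the trapezoidal column (denominator 4−1=3):
T_{1}^{(1)} = 5.036552 + (5.036552 − 5.013738)/3 = 5.044157
T_{2}^{(1)} = (4·5.042330 − 5.036552) / 3 = 5.044256
T_{2}^{(2)} = 5.044256 + (5.044256 − 5.044157)/15 = 5.044263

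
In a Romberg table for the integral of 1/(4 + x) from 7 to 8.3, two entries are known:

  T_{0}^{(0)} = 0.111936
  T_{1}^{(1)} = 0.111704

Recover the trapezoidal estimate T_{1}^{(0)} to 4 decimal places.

From T_{1}^{(1)} = (4·T_{1}^{(0)} − T_{0}^{(0)})/3, solve for T_{1}^{(0)}:
4·T_{1}^{(0)} = 3·0.111704 + 0.111936 = 0.447048
T_{1}^{(0)} = 0.111762

0.1118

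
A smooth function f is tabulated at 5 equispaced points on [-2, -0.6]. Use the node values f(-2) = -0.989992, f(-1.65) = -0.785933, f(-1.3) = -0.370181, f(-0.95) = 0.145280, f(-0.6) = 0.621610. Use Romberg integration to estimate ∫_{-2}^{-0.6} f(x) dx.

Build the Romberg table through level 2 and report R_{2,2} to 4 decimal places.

R_{0,0} (trapezoid, 1 panel, h=1.4000): -0.257867
R_{1,0} (trapezoid, 2 panels, h=0.7000): -0.388060
R_{2,0} (trapezoid, 4 panels, h=0.3500): -0.418259
R_{1,1} = -0.388060 + (-0.388060 − (-0.257867))/3 = -0.431458
R_{2,1} = -0.418259 + (-0.418259 − (-0.388060))/3 = -0.428325
R_{2,2} = -0.428325 + (-0.428325 − (-0.431458))/15 = -0.428116

-0.4281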